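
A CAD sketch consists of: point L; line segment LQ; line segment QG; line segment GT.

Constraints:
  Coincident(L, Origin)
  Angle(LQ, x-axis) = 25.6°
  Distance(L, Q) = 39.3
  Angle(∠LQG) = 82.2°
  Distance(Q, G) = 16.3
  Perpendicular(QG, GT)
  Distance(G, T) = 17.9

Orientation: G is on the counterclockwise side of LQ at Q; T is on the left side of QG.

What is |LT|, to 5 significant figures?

23.723

L is at the origin; LQ runs at 25.6° with length 39.3, so Q = 39.3·(cos 25.6°, sin 25.6°) = (35.442, 16.981). ∠LQG = 82.2°, so QG runs at 25.6° + (180° − 82.2°) = 123.40° from the x-axis; with |QG| = 16.3, G = Q + 16.3·(cos 123.40°, sin 123.40°) = (26.469, 30.589). QG ⟂ GT; with |GT| = 17.9 on the left of QG, T = G + 17.9·(-0.83485, -0.55048) = (11.525, 20.735). Then |LT| = |T − L| = 23.723.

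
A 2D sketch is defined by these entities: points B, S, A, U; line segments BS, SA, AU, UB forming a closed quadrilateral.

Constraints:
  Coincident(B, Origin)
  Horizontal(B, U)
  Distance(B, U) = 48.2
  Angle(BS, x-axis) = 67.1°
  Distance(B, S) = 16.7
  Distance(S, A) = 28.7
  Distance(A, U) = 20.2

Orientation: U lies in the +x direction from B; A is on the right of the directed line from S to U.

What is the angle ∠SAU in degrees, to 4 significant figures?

129.9°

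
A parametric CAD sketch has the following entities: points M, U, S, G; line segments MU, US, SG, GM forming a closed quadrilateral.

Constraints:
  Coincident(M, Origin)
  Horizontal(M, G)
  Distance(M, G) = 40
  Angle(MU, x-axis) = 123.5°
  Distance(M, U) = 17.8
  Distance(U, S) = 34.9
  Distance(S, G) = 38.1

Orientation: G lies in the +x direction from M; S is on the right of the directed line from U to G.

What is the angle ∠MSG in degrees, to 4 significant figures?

83.33°

M is at the origin; MG is horizontal with |MG| = 40.0 and G in +x, so G = (40.0, 0). MU runs at 123.5° with |MU| = 17.8, so U = (-9.824, 14.84). S is determined by |US| = 34.9 and |SG| = 38.1 together: it lies at the intersection of circle(U, 34.9) and circle(G, 38.1). With |UG| = 51.99, the foot of the radical line on UG is 23.75 from U and the perpendicular offset is √(34.9² − 23.75²) = 25.57. Taking the right-of-UG solution: S = (5.633, -16.45).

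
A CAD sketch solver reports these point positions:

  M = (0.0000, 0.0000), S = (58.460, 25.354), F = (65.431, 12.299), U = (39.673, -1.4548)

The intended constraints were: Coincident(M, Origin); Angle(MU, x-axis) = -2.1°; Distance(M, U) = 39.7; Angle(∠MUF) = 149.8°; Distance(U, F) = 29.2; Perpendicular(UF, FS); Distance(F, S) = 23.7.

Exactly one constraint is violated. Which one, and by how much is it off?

Distance(F, S) = 23.7 — off by 8.90.

M = (0.00, 0.00) ✓; MU at -2.100° ✓; |MU| = 39.70 ✓; ∠MUF = 149.8° ✓; |UF| = 29.20 ✓; ∠(UF, FS) = 90.00° ✓; |FS| = 14.80 ✗.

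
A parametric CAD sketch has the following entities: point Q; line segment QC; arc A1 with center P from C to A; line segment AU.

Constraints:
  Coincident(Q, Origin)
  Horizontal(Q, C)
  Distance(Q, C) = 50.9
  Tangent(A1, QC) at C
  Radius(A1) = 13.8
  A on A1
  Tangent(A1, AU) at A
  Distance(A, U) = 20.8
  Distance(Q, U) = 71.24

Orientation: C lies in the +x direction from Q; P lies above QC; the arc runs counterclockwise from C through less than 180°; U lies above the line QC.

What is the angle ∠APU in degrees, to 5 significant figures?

56.437°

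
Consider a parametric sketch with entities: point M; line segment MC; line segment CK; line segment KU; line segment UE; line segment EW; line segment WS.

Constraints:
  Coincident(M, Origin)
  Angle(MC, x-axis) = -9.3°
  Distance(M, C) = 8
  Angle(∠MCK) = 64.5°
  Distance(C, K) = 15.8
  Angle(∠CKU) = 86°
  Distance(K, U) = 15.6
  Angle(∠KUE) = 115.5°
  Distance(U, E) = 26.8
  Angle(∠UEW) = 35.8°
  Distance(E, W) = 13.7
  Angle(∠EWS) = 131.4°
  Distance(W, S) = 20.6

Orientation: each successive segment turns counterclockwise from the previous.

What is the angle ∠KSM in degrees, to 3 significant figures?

66.8°

M is at the origin; MC runs at -9.3° with length 8.0, so C = (7.89, -1.29). ∠MCK = 64.5° gives CK at 106° from the x-axis; with |CK| = 15.8, K = (3.49, 13.9). ∠CKU = 86.0° gives KU at -160° from the x-axis; with |KU| = 15.6, U = (-11.2, 8.49). ∠KUE = 115.5° gives UE at -95.3° from the x-axis; with |UE| = 26.8, E = (-13.6, -18.2). ∠UEW = 35.8° gives EW at 48.9° from the x-axis; with |EW| = 13.7, W = (-4.62, -7.87). ∠EWS = 131.4° gives WS at 97.5° from the x-axis; with |WS| = 20.6, S = (-7.31, 12.6). Then cos ∠KSM = SK·SM / (|SK||SM|), giving 66.8°.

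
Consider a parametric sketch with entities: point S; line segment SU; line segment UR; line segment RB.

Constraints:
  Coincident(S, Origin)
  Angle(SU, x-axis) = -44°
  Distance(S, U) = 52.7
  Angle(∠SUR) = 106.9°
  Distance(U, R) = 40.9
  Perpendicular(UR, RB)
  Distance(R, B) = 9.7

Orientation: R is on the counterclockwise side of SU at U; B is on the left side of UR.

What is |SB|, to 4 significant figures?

69.42

S is at the origin; SU runs at -44.0° with length 52.7, so U = 52.7·(cos -44.0°, sin -44.0°) = (37.91, -36.61). ∠SUR = 106.9°, so UR runs at -44.0° + (180° − 106.9°) = 29.10° from the x-axis; with |UR| = 40.9, R = U + 40.9·(cos 29.10°, sin 29.10°) = (73.65, -16.72). UR ⟂ RB; with |RB| = 9.7 on the left of UR, B = R + 9.7·(-0.4863, 0.8738) = (68.93, -8.242). Then |SB| = |B − S| = 69.42.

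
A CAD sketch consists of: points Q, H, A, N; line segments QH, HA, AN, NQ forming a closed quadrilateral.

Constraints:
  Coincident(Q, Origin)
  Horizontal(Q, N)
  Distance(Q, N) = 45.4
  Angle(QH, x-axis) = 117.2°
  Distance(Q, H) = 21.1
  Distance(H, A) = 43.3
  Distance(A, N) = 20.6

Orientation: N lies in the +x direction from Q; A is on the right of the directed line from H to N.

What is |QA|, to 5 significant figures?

26.479

Q is at the origin; QN is horizontal with |QN| = 45.4 and N in +x, so N = (45.4, 0). QH runs at 117.2° with |QH| = 21.1, so H = (-9.6448, 18.767). A is determined by |HA| = 43.3 and |AN| = 20.6 together: it lies at the intersection of circle(H, 43.3) and circle(N, 20.6). With |HN| = 58.156, the foot of the radical line on HN is 41.549 from H and the perpendicular offset is √(43.3² − 41.549²) = 12.189. Taking the right-of-HN solution: A = (25.748, -6.1778).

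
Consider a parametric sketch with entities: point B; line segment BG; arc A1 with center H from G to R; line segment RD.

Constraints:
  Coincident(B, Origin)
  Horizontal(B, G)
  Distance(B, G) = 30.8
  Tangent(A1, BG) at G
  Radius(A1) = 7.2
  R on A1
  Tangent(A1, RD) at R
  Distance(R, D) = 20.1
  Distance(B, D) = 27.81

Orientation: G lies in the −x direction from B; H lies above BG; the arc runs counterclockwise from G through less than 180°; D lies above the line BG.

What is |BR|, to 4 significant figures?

24.59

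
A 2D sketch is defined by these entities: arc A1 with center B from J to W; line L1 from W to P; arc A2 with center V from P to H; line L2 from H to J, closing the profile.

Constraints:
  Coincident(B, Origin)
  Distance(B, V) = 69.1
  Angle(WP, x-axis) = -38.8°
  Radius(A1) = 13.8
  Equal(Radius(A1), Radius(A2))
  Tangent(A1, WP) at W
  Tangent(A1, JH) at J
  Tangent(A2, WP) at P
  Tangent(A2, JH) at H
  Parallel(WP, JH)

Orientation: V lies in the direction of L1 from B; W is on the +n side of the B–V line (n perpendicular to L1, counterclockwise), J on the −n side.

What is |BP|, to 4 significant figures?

70.46

Tangency of A1 to both parallel lines with radius 13.8 puts W and J at B ± 13.8·n: W = (8.647, 10.75), J = (-8.647, -10.75). Equal radii place P and H the same way about V: P = V + 13.8·n = (62.50, -32.54), H = V − 13.8·n = (45.21, -54.05). Then |BP| = |P − B| = 70.46.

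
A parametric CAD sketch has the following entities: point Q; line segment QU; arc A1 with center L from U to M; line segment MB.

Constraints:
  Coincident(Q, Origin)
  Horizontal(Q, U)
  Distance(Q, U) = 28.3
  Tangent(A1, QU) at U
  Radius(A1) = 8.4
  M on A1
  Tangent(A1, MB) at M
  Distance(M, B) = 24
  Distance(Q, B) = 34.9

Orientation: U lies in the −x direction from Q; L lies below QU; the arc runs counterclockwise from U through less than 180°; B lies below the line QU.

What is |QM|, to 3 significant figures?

37.0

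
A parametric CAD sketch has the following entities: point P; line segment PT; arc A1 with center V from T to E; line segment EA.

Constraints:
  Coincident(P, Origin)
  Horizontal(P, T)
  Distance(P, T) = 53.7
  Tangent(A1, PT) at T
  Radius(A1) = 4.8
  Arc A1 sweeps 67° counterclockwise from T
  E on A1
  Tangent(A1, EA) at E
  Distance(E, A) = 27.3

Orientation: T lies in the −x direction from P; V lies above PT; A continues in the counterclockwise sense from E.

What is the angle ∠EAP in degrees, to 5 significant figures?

77.001°

On A1, T sits at bearing -90° from V; a 67° counterclockwise sweep puts E at bearing -23°, so E = V + 4.8·(cos -23°, sin -23°) = (-49.282, 2.9245). The tangent condition forces VE to be normal to EA, so EA runs along (−sin -23°, cos -23°); with |EA| = 27.3, A = (-38.615, 28.054). Then cos ∠EAP = AE·AP / (|AE||AP|), giving 77.001°.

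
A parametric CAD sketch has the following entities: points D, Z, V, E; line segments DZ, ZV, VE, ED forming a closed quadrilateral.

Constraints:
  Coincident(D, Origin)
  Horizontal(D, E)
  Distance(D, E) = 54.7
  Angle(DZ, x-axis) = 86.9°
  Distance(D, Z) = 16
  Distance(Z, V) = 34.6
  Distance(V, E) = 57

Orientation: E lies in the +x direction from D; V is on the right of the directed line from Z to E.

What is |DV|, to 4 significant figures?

18.64

Checks: |ZV| = 34.60 ✓; |VE| = 57.00 ✓.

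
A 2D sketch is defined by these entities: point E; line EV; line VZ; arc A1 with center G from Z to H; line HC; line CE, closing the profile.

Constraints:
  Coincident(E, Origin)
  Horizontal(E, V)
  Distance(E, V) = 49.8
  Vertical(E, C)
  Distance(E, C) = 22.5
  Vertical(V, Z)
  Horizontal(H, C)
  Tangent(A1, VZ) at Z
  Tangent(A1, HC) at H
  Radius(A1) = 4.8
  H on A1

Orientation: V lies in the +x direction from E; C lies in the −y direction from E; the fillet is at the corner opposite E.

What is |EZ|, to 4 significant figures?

52.85

E is at the origin; EV is horizontal with |EV| = 49.8 and V on the +x side, so V = (49.80, 0.000). E and C share the same x with |EC| = 22.5 and C on the −y side, so C = (0.000, -22.50). The virtual corner opposite E is at (49.80, -22.50). Since A1 is tangent to VZ there, GZ ⟂ VZ and A1 meets HC tangentially, so GH is at right angles to HC, with radius 4.8, so the center G sits 4.8 in from both sides at G = (45.00, -17.70). That places the tangent points at Z = (49.80, -17.70) on VZ and H = (45.00, -22.50) on HC. Then |EZ| = |Z − E| = 52.85.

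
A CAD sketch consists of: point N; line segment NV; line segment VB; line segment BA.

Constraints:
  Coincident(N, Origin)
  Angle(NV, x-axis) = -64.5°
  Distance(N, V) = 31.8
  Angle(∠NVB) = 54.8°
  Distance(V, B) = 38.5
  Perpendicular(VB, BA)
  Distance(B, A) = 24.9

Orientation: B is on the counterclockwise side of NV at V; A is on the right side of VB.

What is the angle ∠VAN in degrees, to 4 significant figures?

35.49°

N is at the origin; NV runs at -64.5° with length 31.8, so V = 31.8·(cos -64.5°, sin -64.5°) = (13.69, -28.70). ∠NVB = 54.8°, so VB runs at -64.5° + (180° − 54.8°) = 60.70° from the x-axis; with |VB| = 38.5, B = V + 38.5·(cos 60.70°, sin 60.70°) = (32.53, 4.872). VB is perpendicular to BA; with |BA| = 24.9 on the right of VB, A = B + 24.9·(0.8721, -0.4894) = (54.25, -7.313). Then cos ∠VAN = AV·AN / (|AV||AN|), giving 35.49°.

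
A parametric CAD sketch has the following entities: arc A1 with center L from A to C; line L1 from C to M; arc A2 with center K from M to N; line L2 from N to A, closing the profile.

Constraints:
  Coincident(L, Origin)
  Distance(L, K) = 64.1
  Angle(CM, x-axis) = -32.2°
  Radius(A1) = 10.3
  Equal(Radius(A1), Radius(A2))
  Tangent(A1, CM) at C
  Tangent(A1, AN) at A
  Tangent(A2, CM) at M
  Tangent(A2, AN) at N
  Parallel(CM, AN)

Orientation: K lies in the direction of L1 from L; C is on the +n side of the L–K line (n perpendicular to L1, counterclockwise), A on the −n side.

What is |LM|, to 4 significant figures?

64.92

Tangency of A1 to both parallel lines with radius 10.3 puts C and A at L ± 10.3·n: C = (5.489, 8.716), A = (-5.489, -8.716). Equal radii place M and N the same way about K: M = K + 10.3·n = (59.73, -25.44), N = K − 10.3·n = (48.75, -42.87). Then |LM| = |M − L| = 64.92.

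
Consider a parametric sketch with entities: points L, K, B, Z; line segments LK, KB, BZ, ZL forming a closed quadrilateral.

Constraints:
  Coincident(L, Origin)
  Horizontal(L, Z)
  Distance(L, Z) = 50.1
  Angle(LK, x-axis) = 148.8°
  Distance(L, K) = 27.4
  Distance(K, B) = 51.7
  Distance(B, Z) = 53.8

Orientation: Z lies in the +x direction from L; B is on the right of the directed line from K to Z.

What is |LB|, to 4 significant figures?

29.49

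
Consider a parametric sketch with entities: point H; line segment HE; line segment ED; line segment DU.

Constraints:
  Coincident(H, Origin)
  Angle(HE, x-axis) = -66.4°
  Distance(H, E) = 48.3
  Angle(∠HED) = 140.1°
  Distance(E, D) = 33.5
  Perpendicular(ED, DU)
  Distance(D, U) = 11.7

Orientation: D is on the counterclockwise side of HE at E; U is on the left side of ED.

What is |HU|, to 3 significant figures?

73.1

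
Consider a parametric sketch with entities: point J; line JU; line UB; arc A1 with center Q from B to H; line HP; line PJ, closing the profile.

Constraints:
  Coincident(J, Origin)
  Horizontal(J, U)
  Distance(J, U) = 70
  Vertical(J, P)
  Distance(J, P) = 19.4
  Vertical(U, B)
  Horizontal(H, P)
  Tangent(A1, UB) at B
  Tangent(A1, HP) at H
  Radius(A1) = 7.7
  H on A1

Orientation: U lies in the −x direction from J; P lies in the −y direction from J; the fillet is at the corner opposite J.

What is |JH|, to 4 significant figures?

65.25

J is at the origin; J and U share the same y with |JU| = 70.0 and U on the −x side, so U = (-70.00, 0.000). JP is vertical with |JP| = 19.4 and P on the −y side, so P = (0.000, -19.40). The virtual corner opposite J is at (-70.00, -19.40). A1 meets UB tangentially, so QB is at right angles to UB and since A1 is tangent to HP there, QH ⟂ HP, with radius 7.7, so the center Q sits 7.7 in from both sides at Q = (-62.30, -11.70). That places the tangent points at B = (-70.00, -11.70) on UB and H = (-62.30, -19.40) on HP. Then |JH| = |H − J| = 65.25.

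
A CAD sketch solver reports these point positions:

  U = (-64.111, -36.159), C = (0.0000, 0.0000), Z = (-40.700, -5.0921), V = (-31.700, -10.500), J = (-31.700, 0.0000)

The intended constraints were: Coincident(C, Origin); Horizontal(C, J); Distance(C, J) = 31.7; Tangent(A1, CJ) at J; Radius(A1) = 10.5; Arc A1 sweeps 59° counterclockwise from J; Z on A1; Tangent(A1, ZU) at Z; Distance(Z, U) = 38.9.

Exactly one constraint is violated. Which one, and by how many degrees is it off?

Tangent(A1, ZU) at Z — off by 6.00°.

C = (0.00, 0.00) ✓; C.y = 0.00, J.y = 0.00 ✓; |CJ| = 31.70 ✓; ∠(VJ, JC) = 90.00° ✓; |VJ| = 10.50 ✓; bearing(V→Z) − bearing(V→J) = 59.00° ✓; |VZ| = 10.50 ✓; ∠(VZ, ZU) = 96.00° ✗; |ZU| = 38.90 ✓.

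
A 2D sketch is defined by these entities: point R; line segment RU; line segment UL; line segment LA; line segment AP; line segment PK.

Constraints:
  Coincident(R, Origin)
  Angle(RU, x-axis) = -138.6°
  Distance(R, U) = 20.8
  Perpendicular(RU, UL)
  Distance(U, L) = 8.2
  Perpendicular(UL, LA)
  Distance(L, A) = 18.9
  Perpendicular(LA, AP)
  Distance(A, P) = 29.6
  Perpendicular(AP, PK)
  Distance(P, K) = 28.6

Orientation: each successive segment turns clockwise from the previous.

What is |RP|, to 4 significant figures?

21.48

R is at the origin; RU runs at -138.6° with length 20.8, so U = (-15.60, -13.76). RU ⟂ UL, so UL runs at 131.4°; with |UL| = 8.2, L = (-21.03, -7.604). The perpendicularity gives LA at right angles to UL, so LA runs at 41.40°; with |LA| = 18.9, A = (-6.848, 4.894). The perpendicularity gives AP at right angles to LA, so AP runs at -48.60°; with |AP| = 29.6, P = (12.73, -17.31). Then |RP| = |P − R| = 21.48.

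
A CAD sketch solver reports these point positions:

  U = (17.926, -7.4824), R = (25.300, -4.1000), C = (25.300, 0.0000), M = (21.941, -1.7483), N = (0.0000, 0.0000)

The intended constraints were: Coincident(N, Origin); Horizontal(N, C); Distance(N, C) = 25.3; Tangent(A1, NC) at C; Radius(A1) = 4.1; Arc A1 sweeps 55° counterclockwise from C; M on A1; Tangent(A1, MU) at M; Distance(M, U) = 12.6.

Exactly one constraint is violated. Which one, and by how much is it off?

Distance(M, U) = 12.6 — off by 5.60.

N = (0.00, 0.00) ✓; N.y = 0.00, C.y = 0.00 ✓; |NC| = 25.30 ✓; ∠(RC, CN) = 90.00° ✓; |RC| = 4.100 ✓; bearing(R→M) − bearing(R→C) = 55.00° ✓; |RM| = 4.100 ✓; ∠(RM, MU) = 90.00° ✓; |MU| = 7.000 ✗.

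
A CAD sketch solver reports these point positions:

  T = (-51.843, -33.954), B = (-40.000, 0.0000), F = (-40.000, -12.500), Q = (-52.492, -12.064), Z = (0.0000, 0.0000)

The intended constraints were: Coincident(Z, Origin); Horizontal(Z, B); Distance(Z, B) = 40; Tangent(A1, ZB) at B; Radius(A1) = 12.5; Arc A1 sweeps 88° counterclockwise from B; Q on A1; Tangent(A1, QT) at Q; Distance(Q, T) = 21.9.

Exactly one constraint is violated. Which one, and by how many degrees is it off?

Tangent(A1, QT) at Q — off by 3.70°.

Z = (0.00, 0.00) ✓; Z.y = 0.00, B.y = 0.00 ✓; |ZB| = 40.00 ✓; ∠(FB, BZ) = 90.00° ✓; |FB| = 12.50 ✓; bearing(F→Q) − bearing(F→B) = 88.00° ✓; |FQ| = 12.50 ✓; ∠(FQ, QT) = 86.30° ✗; |QT| = 21.90 ✓.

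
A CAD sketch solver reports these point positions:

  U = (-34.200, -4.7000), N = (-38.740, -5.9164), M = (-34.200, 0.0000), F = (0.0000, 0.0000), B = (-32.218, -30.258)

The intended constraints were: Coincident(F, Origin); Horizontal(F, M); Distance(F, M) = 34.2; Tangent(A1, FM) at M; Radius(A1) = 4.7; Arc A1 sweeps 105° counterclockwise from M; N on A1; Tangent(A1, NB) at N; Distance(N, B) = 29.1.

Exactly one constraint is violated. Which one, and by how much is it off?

Distance(N, B) = 29.1 — off by 3.90.

F = (0.00, 0.00) ✓; F.y = 0.00, M.y = 0.00 ✓; |FM| = 34.20 ✓; ∠(UM, MF) = 90.00° ✓; |UM| = 4.700 ✓; bearing(U→N) − bearing(U→M) = 105.0° ✓; |UN| = 4.700 ✓; ∠(UN, NB) = 90.00° ✓; |NB| = 25.20 ✗.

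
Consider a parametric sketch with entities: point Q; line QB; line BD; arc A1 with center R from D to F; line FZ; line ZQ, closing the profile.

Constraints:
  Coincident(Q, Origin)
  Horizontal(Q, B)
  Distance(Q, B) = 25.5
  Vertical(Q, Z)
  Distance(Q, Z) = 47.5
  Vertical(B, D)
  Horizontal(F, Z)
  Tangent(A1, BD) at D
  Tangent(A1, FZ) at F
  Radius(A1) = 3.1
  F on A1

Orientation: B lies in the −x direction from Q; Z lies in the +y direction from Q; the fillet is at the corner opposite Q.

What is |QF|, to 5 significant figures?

52.517

Q is at the origin; QB is horizontal with |QB| = 25.5 and B on the −x side, so B = (-25.500, 0.0000). Q and Z share the same x with |QZ| = 47.5 and Z on the +y side, so Z = (0.0000, 47.500). The virtual corner opposite Q is at (-25.500, 47.500). Since A1 is tangent to BD there, RD ⟂ BD and A1 meets FZ tangentially, so RF is at right angles to FZ, with radius 3.1, so the center R sits 3.1 in from both sides at R = (-22.400, 44.400). That places the tangent points at D = (-25.500, 44.400) on BD and F = (-22.400, 47.500) on FZ. Then |QF| = |F − Q| = 52.517.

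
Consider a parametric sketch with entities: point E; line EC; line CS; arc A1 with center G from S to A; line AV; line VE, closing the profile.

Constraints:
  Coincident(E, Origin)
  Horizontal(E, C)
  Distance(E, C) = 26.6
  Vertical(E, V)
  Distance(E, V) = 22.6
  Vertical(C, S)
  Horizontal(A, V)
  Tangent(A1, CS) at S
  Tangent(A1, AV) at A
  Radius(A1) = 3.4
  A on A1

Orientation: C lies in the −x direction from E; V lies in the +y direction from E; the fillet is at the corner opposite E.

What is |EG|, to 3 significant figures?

30.1

E is at the origin; EC is horizontal with |EC| = 26.6 and C on the −x side, so C = (-26.6, 0.00). EV is vertical with |EV| = 22.6 and V on the +y side, so V = (0.00, 22.6). The virtual corner opposite E is at (-26.6, 22.6). The tangent condition forces GS to be normal to CS and since A1 is tangent to AV there, GA ⟂ AV, with radius 3.4, so the center G sits 3.4 in from both sides at G = (-23.2, 19.2). Then |EG| = |G − E| = 30.1.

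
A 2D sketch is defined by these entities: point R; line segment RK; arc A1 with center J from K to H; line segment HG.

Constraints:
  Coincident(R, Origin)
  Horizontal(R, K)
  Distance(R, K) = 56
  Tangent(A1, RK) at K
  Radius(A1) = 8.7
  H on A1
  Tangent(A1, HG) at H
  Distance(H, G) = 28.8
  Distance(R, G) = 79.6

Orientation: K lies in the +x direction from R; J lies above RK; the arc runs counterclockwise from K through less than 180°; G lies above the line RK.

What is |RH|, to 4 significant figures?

64.73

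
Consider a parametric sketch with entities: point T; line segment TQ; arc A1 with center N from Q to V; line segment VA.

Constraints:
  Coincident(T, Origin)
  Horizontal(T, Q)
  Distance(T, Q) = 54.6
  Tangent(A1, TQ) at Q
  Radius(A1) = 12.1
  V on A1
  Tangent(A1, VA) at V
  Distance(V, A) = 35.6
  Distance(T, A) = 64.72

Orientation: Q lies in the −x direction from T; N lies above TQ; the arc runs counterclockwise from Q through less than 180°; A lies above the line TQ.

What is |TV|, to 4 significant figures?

44.28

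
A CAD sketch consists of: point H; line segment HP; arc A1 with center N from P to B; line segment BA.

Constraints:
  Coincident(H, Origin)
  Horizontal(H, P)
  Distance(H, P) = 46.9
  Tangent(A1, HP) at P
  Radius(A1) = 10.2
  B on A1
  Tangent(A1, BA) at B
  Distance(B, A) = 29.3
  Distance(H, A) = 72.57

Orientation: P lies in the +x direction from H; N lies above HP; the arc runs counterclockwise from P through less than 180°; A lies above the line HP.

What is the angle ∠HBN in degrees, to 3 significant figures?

19.0°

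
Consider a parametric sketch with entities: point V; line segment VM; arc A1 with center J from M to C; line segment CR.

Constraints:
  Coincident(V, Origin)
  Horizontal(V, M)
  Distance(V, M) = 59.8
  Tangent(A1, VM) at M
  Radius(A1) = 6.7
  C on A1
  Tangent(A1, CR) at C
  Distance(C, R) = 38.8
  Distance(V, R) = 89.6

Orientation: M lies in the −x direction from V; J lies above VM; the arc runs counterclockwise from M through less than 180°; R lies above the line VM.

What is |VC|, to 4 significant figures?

55.81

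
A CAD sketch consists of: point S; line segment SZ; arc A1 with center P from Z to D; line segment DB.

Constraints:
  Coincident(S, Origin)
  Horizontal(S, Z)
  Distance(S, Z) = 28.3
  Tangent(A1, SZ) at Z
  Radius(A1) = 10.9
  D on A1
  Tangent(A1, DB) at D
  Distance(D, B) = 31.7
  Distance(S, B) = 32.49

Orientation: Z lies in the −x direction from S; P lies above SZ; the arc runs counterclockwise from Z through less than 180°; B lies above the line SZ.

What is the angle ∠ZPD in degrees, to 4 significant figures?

58.84°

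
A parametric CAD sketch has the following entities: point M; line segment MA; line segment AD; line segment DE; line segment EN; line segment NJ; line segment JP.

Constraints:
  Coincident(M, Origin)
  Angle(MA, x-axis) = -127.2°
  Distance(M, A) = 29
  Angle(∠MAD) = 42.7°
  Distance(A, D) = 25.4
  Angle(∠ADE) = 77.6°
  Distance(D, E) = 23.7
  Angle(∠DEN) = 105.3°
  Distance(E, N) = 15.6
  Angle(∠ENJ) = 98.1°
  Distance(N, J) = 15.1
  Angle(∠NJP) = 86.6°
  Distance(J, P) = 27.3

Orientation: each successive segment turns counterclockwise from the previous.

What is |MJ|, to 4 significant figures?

22.14

∠DEN = 105.3° gives EN at -172.8° from the x-axis; with |EN| = 15.6, N = (-17.07, 1.296). ∠ENJ = 98.1° gives NJ at -90.90° from the x-axis; with |NJ| = 15.1, J = (-17.31, -13.80). Then |MJ| = |J − M| = 22.14.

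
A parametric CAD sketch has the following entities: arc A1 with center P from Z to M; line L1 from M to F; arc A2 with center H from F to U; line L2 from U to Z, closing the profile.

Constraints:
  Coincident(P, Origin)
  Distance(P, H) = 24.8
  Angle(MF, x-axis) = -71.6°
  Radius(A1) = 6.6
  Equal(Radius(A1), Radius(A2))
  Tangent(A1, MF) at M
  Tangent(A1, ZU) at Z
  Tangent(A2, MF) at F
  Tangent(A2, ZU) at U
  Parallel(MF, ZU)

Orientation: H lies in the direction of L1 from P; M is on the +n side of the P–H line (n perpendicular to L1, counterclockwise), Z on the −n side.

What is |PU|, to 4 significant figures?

25.66

Tangency of A1 to both parallel lines with radius 6.6 puts M and Z at P ± 6.6·n: M = (6.263, 2.083), Z = (-6.263, -2.083). Equal radii place F and U the same way about H: F = H + 6.6·n = (14.09, -21.45), U = H − 6.6·n = (1.566, -25.62). Then |PU| = |U − P| = 25.66.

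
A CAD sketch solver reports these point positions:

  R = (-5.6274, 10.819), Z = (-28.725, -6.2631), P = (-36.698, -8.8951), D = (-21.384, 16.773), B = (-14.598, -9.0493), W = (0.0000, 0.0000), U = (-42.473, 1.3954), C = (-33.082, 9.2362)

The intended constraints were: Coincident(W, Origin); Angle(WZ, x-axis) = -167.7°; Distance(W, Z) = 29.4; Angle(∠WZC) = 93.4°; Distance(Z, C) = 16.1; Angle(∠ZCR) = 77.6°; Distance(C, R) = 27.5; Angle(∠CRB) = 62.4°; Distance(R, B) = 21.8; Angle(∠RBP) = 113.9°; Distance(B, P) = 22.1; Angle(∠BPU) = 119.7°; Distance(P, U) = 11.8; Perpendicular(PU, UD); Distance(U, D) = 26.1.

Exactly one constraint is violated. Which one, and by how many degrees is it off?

Perpendicular(PU, UD) — off by 6.80°.

W = (0.00, 0.00) ✓; WZ at -167.7° ✓; |WZ| = 29.40 ✓; ∠WZC = 93.40° ✓; |ZC| = 16.10 ✓; ∠ZCR = 77.60° ✓; |CR| = 27.50 ✓; ∠CRB = 62.40° ✓; |RB| = 21.80 ✓; ∠RBP = 113.9° ✓; |BP| = 22.10 ✓; ∠BPU = 119.7° ✓; |PU| = 11.80 ✓; ∠(PU, UD) = 83.20° ✗; |UD| = 26.10 ✓.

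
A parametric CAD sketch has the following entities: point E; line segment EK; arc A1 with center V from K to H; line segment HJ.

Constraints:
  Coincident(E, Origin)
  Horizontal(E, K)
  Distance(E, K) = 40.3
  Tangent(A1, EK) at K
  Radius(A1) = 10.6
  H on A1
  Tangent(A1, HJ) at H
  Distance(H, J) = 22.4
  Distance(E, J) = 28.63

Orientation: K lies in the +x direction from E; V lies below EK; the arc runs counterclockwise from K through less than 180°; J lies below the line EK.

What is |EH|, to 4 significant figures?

32.14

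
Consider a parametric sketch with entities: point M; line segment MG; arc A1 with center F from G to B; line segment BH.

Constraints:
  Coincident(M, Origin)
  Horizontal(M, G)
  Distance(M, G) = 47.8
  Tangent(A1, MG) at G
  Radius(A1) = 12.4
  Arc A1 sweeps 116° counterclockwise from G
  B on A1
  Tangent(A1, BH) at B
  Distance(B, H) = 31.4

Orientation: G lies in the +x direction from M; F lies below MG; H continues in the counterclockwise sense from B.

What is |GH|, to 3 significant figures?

46.1

On A1, G sits at bearing 90° from F; a 116° counterclockwise sweep puts B at bearing 206°, so B = F + 12.4·(cos 206°, sin 206°) = (36.7, -17.8). The tangent condition forces FB to be normal to BH, so BH runs along (−sin 206°, cos 206°); with |BH| = 31.4, H = (50.4, -46.1). Then |GH| = |H − G| = 46.1.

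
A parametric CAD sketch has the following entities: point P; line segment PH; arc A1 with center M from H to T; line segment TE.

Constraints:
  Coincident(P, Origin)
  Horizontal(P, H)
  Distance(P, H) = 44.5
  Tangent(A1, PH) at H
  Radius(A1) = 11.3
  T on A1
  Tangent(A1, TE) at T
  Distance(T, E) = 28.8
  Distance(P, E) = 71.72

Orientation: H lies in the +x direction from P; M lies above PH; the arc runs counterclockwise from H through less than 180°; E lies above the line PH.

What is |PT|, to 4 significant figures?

56.31

P is at the origin; P and H share the same y with |PH| = 44.5 and H on the +x side, so H = (44.50, 0.000). Since A1 is tangent to PH there, MH ⟂ PH, so M = H + (0, 11.3) = (44.50, 11.30). Since MT ⟂ TE (tangency), |ME| = √(11.3² + 28.8²) = 30.94 regardless of where T sits on A1. So E lies on both circle(P, 71.72) and circle(M, 30.94); the above-PH intersection is E = (61.25, 37.31). T is the foot of the tangent from E: T = (55.58, 9.074).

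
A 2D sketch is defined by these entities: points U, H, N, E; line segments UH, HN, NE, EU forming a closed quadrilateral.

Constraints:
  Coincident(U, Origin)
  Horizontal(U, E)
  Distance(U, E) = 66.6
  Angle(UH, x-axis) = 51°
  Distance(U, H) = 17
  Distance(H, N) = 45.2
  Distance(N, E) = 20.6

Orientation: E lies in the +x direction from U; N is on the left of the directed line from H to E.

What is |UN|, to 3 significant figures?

58.4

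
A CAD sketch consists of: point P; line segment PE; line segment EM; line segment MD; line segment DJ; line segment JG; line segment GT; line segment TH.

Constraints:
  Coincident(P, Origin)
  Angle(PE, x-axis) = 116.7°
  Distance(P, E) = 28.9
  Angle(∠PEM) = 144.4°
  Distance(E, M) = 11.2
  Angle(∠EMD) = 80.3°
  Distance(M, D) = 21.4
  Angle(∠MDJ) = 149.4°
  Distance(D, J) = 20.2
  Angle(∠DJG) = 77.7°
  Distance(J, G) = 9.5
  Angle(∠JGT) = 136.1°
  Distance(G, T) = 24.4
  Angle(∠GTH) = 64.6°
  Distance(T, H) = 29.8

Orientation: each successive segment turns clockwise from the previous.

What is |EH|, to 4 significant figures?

26.48

P is at the origin; PE runs at 116.7° with length 28.9, so E = (-12.99, 25.82). ∠PEM = 144.4° gives EM at 81.10° from the x-axis; with |EM| = 11.2, M = (-11.25, 36.88). ∠EMD = 80.3° gives MD at -18.60° from the x-axis; with |MD| = 21.4, D = (9.030, 30.06). ∠MDJ = 149.4° gives DJ at -49.20° from the x-axis; with |DJ| = 20.2, J = (22.23, 14.77). ∠DJG = 77.7° gives JG at -151.5° from the x-axis; with |JG| = 9.5, G = (13.88, 10.23). ∠JGT = 136.1° gives GT at 164.6° from the x-axis; with |GT| = 24.4, T = (-9.644, 16.71). ∠GTH = 64.6° gives TH at 49.20° from the x-axis; with |TH| = 29.8, H = (9.828, 39.27). Then |EH| = |H − E| = 26.48.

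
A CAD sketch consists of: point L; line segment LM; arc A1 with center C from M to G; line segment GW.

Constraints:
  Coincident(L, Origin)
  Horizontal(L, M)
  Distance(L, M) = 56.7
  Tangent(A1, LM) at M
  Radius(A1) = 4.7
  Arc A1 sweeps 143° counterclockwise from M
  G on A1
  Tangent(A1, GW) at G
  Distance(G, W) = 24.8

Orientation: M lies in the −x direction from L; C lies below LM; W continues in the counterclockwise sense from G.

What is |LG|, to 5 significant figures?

60.126

L is at the origin; LM is horizontal with |LM| = 56.7 and M on the −x side, so M = (-56.700, 0.0000). Since A1 is tangent to LM there, CM ⟂ LM, so C = M + (0, -4.7) = (-56.700, -4.7000). On A1, M sits at bearing 90° from C; a 143° counterclockwise sweep puts G at bearing 233°, so G = C + 4.7·(cos 233°, sin 233°) = (-59.529, -8.4536). Then |LG| = |G − L| = 60.126.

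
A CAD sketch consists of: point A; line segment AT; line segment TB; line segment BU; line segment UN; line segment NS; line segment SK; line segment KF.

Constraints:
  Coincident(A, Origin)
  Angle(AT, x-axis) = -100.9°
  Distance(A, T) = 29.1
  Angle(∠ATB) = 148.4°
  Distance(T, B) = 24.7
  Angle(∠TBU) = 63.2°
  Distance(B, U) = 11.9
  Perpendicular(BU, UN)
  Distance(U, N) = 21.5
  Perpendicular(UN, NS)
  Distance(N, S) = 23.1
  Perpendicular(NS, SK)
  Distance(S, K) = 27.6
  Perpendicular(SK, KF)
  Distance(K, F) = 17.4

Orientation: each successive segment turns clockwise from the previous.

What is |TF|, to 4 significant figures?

28.58

A is at the origin; AT runs at -100.9° with length 29.1, so T = (-5.503, -28.57). ∠ATB = 148.4° gives TB at -132.5° from the x-axis; with |TB| = 24.7, B = (-22.19, -46.79). ∠TBU = 63.2° gives BU at 110.7° from the x-axis; with |BU| = 11.9, U = (-26.40, -35.65). BU ⟂ UN, so UN runs at 20.70°; with |UN| = 21.5, N = (-6.284, -28.05). The perpendicularity gives NS at right angles to UN, so NS runs at -69.30°; with |NS| = 23.1, S = (1.881, -49.66). The perpendicularity gives SK at right angles to NS, so SK runs at -159.3°; with |SK| = 27.6, K = (-23.94, -59.42). SK is perpendicular to KF, so KF runs at 110.7°; with |KF| = 17.4, F = (-30.09, -43.14). Then |TF| = |F − T| = 28.58.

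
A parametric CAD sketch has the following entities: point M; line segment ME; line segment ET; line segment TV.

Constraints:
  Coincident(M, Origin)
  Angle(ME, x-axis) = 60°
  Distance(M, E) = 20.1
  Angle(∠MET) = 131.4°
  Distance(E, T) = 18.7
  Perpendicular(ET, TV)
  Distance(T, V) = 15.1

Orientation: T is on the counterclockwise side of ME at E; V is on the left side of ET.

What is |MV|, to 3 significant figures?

32.0

M is at the origin; ME runs at 60.0° with length 20.1, so E = 20.1·(cos 60.0°, sin 60.0°) = (10.1, 17.4). ∠MET = 131.4°, so ET runs at 60.0° + (180° − 131.4°) = 109° from the x-axis; with |ET| = 18.7, T = E + 18.7·(cos 109°, sin 109°) = (4.09, 35.1). ET ⟂ TV; with |TV| = 15.1 on the left of ET, V = T + 15.1·(-0.948, -0.319) = (-10.2, 30.3). Then |MV| = |V − M| = 32.0.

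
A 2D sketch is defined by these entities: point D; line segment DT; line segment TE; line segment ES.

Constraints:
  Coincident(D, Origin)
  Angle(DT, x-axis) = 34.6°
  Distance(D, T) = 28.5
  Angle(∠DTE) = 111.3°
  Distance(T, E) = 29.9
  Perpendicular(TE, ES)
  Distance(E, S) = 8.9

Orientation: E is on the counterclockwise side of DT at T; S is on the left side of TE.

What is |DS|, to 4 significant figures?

43.95

∠DTE = 111.3°, so TE runs at 34.6° + (180° − 111.3°) = 103.3° from the x-axis; with |TE| = 29.9, E = T + 29.9·(cos 103.3°, sin 103.3°) = (16.58, 45.28). The perpendicularity gives ES at right angles to TE; with |ES| = 8.9 on the left of TE, S = E + 8.9·(-0.9732, -0.2300) = (7.920, 43.23). Then |DS| = |S − D| = 43.95.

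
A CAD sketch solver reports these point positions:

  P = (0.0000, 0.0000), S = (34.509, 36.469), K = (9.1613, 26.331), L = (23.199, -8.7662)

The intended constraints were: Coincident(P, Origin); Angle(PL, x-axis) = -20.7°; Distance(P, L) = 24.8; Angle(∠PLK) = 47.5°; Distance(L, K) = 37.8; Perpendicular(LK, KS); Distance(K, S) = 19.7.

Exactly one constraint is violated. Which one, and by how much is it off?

Distance(K, S) = 19.7 — off by 7.60.

P = (0.00, 0.00) ✓; PL at -20.70° ✓; |PL| = 24.80 ✓; ∠PLK = 47.50° ✓; |LK| = 37.80 ✓; ∠(LK, KS) = 90.00° ✓; |KS| = 27.30 ✗.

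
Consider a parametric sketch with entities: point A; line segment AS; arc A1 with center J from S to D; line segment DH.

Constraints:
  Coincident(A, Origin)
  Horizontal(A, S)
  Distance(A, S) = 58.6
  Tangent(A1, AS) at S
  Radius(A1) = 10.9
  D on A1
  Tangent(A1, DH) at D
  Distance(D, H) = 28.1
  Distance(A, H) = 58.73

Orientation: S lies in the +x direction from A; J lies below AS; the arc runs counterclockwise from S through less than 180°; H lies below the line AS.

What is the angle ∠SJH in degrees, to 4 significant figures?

153.1°

Checks: A.y = 0.00, S.y = 0.00 ✓; |AS| = 58.60 ✓; |JD| = 10.90 ✓; ∠(JD, DH) = 90.00° ✓; |DH| = 28.10 ✓; |AH| = 58.73 ✓.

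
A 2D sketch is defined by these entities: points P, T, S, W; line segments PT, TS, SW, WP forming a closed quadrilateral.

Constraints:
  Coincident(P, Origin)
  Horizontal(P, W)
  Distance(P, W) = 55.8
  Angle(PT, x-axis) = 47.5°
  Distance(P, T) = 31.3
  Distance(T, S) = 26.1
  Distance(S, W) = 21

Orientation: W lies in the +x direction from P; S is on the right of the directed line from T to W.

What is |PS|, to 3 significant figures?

34.8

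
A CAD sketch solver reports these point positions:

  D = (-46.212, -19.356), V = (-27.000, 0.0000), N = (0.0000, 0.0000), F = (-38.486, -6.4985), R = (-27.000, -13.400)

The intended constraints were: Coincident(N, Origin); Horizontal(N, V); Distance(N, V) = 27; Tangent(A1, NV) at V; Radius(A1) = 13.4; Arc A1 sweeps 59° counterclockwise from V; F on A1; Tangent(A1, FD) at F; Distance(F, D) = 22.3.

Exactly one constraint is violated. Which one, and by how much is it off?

Distance(F, D) = 22.3 — off by 7.30.

N = (0.00, 0.00) ✓; N.y = 0.00, V.y = 0.00 ✓; |NV| = 27.00 ✓; ∠(RV, VN) = 90.00° ✓; |RV| = 13.40 ✓; bearing(R→F) − bearing(R→V) = 59.00° ✓; |RF| = 13.40 ✓; ∠(RF, FD) = 90.00° ✓; |FD| = 15.00 ✗.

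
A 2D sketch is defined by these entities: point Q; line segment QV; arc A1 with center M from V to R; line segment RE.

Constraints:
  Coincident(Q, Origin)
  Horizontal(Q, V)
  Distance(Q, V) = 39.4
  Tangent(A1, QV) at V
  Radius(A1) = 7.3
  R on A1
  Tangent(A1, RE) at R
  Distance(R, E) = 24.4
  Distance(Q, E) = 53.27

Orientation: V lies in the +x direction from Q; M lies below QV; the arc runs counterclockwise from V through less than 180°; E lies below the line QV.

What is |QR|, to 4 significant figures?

34.20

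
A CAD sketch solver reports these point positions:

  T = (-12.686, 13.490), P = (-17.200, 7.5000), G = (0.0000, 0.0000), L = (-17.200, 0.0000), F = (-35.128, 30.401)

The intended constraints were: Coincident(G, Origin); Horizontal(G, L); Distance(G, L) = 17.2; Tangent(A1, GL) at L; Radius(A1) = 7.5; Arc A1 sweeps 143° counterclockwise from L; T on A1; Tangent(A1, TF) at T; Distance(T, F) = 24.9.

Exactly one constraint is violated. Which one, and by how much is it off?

Distance(T, F) = 24.9 — off by 3.20.

G = (0.00, 0.00) ✓; G.y = 0.00, L.y = 0.00 ✓; |GL| = 17.20 ✓; ∠(PL, LG) = 90.00° ✓; |PL| = 7.500 ✓; bearing(P→T) − bearing(P→L) = 143.0° ✓; |PT| = 7.500 ✓; ∠(PT, TF) = 90.00° ✓; |TF| = 28.10 ✗.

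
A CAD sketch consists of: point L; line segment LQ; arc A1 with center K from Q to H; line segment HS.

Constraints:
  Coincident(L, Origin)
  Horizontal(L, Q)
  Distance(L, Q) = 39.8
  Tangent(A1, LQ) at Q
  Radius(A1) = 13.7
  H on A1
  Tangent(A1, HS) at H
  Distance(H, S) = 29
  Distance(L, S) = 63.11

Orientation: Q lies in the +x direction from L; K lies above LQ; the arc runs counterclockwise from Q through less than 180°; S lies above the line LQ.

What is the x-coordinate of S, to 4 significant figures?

43.70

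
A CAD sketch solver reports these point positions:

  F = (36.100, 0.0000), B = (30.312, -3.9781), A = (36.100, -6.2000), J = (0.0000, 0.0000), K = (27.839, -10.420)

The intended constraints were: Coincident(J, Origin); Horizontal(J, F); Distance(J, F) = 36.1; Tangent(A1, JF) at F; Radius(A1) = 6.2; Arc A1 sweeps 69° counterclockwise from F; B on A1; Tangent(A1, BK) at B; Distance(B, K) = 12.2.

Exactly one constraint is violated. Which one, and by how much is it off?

Distance(B, K) = 12.2 — off by 5.30.

J = (0.00, 0.00) ✓; J.y = 0.00, F.y = 0.00 ✓; |JF| = 36.10 ✓; ∠(AF, FJ) = 90.00° ✓; |AF| = 6.200 ✓; bearing(A→B) − bearing(A→F) = 69.00° ✓; |AB| = 6.200 ✓; ∠(AB, BK) = 90.00° ✓; |BK| = 6.900 ✗.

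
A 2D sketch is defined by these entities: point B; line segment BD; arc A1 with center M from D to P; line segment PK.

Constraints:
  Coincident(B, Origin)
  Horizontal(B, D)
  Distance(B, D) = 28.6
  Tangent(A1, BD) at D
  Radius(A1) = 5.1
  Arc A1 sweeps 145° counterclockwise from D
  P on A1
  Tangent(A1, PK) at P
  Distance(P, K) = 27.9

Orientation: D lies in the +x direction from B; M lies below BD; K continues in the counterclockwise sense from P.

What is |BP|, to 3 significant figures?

27.3

B is at the origin; B and D share the same y with |BD| = 28.6 and D on the +x side, so D = (28.6, 0.00). Since A1 is tangent to BD there, MD ⟂ BD, so M = D + (0, -5.1) = (28.6, -5.10). On A1, D sits at bearing 90° from M; a 145° counterclockwise sweep puts P at bearing 235°, so P = M + 5.1·(cos 235°, sin 235°) = (25.7, -9.28). Then |BP| = |P − B| = 27.3.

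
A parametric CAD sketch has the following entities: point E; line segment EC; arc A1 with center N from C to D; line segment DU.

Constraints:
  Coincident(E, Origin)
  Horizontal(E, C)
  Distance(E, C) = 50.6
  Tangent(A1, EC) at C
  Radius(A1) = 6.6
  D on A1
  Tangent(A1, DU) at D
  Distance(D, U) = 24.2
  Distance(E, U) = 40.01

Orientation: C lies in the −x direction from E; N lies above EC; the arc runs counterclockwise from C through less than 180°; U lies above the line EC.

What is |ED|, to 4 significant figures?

45.10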